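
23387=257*91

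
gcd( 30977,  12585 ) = 1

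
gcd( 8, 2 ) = 2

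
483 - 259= 224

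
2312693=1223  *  1891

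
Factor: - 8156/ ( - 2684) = 2039/671 = 11^( - 1)*61^( - 1)*2039^1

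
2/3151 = 2/3151 = 0.00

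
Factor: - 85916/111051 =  - 188/243 = - 2^2*3^ (-5) * 47^1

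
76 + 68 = 144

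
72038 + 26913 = 98951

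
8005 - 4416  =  3589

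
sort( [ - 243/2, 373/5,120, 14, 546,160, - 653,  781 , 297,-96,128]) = [  -  653,  -  243/2 , - 96 , 14,  373/5,120,128 , 160, 297 , 546,781]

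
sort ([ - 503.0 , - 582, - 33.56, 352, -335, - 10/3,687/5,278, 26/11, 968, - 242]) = [-582, - 503.0, - 335,-242, - 33.56, - 10/3, 26/11, 687/5,278, 352, 968]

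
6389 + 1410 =7799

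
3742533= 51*73383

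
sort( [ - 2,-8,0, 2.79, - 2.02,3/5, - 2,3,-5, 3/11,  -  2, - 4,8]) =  [ - 8, - 5,-4, - 2.02,-2, -2, - 2,0, 3/11 , 3/5,  2.79,  3, 8 ] 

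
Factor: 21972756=2^2 *3^1*13^1*83^1*1697^1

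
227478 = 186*1223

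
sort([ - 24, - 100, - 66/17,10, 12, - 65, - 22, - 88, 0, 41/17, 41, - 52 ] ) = [ - 100, - 88, - 65,  -  52, - 24,  -  22 , - 66/17,0,41/17, 10, 12, 41 ] 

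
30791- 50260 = -19469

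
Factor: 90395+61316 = 7^1*21673^1 = 151711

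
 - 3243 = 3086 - 6329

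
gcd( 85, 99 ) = 1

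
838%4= 2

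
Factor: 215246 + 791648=1006894 = 2^1 *7^1*23^1*53^1*59^1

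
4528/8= 566 = 566.00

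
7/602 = 1/86 = 0.01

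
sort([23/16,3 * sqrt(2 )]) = [ 23/16,  3*sqrt( 2) ]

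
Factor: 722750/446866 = 5^3*7^1*541^(  -  1) = 875/541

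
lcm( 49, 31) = 1519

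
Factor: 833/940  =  2^( - 2 )*5^( - 1)*7^2*17^1*47^( - 1)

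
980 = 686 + 294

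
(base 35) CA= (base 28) FA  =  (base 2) 110101110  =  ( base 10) 430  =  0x1ae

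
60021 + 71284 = 131305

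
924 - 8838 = - 7914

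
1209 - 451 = 758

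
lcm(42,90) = 630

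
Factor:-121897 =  - 79^1 * 1543^1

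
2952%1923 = 1029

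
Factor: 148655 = 5^1*13^1*2287^1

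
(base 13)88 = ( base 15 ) 77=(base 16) 70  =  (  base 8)160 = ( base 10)112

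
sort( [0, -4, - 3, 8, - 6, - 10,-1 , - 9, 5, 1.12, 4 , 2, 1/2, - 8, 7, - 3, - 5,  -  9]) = [ - 10, - 9, - 9,- 8, - 6, - 5, - 4,  -  3, - 3, - 1 , 0, 1/2,  1.12 , 2, 4,5,7 , 8]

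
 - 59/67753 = -1 + 67694/67753 = - 0.00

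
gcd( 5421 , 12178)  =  1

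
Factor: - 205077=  - 3^1*197^1* 347^1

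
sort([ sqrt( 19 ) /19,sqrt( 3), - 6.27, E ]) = [ - 6.27, sqrt(19) /19,  sqrt(3) , E]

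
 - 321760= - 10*32176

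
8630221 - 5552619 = 3077602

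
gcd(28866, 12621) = 3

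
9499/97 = 97 + 90/97 = 97.93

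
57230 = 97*590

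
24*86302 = 2071248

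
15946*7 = 111622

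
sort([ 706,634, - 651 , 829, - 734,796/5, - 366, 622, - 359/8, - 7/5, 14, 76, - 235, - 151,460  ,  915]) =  [ - 734 , - 651, - 366,  -  235,- 151, - 359/8 ,  -  7/5,14,76,796/5, 460 , 622,  634, 706,829,915]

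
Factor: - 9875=-5^3*79^1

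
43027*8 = 344216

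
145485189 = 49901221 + 95583968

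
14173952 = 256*55367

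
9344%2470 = 1934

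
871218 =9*96802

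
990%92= 70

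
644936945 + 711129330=1356066275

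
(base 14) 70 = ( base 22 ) 4A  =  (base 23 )46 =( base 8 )142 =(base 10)98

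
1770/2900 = 177/290 = 0.61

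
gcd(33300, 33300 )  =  33300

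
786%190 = 26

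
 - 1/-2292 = 1/2292= 0.00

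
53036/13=4079+ 9/13 = 4079.69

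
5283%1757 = 12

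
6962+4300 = 11262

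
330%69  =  54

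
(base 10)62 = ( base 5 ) 222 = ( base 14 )46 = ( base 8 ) 76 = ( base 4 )332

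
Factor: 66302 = 2^1*33151^1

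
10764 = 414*26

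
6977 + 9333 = 16310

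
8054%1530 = 404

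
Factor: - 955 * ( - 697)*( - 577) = - 5^1*17^1*41^1*191^1*577^1 = - 384071395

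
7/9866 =7/9866 = 0.00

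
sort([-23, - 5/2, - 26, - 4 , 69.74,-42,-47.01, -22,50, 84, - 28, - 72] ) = [ - 72,-47.01,-42, - 28 ,-26,-23,-22, - 4, - 5/2,50,  69.74,84] 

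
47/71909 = 47/71909 = 0.00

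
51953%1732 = 1725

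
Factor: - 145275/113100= - 2^( - 2)*29^( - 1 ) * 149^1 = - 149/116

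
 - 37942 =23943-61885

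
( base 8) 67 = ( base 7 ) 106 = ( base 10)55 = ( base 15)3a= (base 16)37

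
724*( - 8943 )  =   - 6474732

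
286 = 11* 26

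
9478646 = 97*97718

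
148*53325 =7892100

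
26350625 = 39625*665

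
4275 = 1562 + 2713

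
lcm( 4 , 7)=28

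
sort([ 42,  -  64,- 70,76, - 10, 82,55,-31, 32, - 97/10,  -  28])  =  [ - 70,  -  64, - 31, - 28, - 10, - 97/10, 32 , 42, 55,76, 82 ]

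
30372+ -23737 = 6635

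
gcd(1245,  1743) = 249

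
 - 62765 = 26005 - 88770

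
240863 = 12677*19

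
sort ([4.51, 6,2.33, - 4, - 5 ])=[-5, - 4, 2.33, 4.51,6 ]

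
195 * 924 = 180180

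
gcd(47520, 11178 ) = 54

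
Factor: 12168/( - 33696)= -2^( - 2)*3^( - 2 )*13^1 = -13/36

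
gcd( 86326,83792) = 2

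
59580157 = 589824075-530243918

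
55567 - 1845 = 53722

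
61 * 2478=151158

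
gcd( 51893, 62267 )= 1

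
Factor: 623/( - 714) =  - 89/102 =- 2^( - 1 )*3^( - 1)*17^ (- 1) *89^1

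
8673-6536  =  2137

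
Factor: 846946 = 2^1*73^1 * 5801^1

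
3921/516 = 7 + 103/172 = 7.60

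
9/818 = 9/818 =0.01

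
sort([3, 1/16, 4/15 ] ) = [1/16, 4/15,3] 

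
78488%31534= 15420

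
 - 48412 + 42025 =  - 6387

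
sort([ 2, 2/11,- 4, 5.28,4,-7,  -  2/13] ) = [ - 7 ,-4, - 2/13, 2/11, 2, 4,5.28 ] 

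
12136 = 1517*8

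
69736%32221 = 5294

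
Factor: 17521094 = 2^1*79^1  *  173^1*641^1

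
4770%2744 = 2026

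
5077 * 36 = 182772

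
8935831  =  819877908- 810942077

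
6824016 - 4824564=1999452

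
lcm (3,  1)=3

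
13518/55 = 13518/55 = 245.78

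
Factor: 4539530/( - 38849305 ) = - 2^1*11^( - 1)*37^1*439^ ( - 1 )*1609^( - 1)*12269^1  =  - 907906/7769861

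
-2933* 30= - 87990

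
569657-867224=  - 297567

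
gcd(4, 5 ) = 1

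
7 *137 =959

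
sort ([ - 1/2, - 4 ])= [ - 4, - 1/2] 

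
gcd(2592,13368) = 24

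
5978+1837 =7815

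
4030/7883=4030/7883 = 0.51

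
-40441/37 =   -  1093 = - 1093.00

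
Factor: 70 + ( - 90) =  - 2^2*5^1=- 20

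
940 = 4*235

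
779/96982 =779/96982 = 0.01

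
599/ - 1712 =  - 1 + 1113/1712 = - 0.35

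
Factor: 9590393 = 9590393^1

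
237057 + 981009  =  1218066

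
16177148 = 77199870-61022722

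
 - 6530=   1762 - 8292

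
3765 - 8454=  -  4689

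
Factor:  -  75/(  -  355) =15/71 = 3^1*5^1*71^ (-1 )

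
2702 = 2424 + 278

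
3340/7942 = 1670/3971 = 0.42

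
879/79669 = 879/79669 = 0.01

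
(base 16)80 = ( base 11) 107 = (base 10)128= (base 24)58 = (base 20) 68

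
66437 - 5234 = 61203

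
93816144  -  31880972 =61935172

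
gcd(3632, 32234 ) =454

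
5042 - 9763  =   - 4721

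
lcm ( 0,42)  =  0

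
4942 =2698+2244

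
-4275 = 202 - 4477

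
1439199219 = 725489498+713709721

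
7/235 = 7/235 = 0.03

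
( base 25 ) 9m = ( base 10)247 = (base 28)8N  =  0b11110111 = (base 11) 205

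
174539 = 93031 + 81508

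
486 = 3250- 2764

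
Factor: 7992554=2^1*3996277^1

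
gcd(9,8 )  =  1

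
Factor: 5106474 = 2^1 *3^2*239^1*1187^1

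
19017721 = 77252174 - 58234453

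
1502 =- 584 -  - 2086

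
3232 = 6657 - 3425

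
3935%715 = 360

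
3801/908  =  4 + 169/908=4.19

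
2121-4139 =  - 2018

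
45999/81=5111/9 = 567.89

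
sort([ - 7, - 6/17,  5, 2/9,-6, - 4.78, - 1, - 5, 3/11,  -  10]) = [ - 10,-7, - 6, - 5, - 4.78, - 1, - 6/17, 2/9, 3/11, 5]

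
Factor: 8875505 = 5^1* 443^1*4007^1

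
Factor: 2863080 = 2^3 * 3^3*5^1 * 11^1*241^1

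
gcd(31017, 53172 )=4431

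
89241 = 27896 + 61345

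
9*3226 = 29034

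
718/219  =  3 +61/219 = 3.28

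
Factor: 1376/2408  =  2^2*7^( - 1) = 4/7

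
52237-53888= - 1651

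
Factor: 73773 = 3^2*7^1*1171^1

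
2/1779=2/1779 = 0.00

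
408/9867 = 136/3289 = 0.04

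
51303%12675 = 603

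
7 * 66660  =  466620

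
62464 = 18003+44461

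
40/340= 2/17= 0.12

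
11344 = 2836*4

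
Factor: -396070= - 2^1* 5^1* 39607^1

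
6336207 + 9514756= 15850963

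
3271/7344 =3271/7344 = 0.45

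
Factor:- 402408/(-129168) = 2^(-1)*3^4 * 13^(-1)=81/26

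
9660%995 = 705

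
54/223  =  54/223 = 0.24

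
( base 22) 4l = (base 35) 34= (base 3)11001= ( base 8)155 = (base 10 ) 109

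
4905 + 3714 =8619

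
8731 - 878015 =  - 869284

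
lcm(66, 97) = 6402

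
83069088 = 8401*9888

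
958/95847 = 958/95847= 0.01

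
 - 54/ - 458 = 27/229 = 0.12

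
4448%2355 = 2093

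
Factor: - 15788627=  - 409^1*38603^1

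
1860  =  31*60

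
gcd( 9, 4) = 1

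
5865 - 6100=  -  235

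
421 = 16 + 405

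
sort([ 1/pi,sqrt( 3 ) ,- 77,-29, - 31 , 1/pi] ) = [ - 77, - 31,- 29, 1/pi, 1/pi, sqrt(3 ) ] 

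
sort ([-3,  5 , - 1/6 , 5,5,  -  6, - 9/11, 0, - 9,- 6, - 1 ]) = [ - 9, - 6, - 6, - 3, - 1,-9/11,  -  1/6, 0, 5, 5, 5 ]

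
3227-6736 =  - 3509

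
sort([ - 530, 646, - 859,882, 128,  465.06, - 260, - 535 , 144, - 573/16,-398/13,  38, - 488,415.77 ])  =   [ - 859, - 535, - 530, - 488, - 260,-573/16, - 398/13,38,128, 144, 415.77, 465.06, 646, 882]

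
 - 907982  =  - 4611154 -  - 3703172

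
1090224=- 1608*( - 678)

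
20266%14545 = 5721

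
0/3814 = 0 = 0.00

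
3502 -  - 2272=5774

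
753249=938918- 185669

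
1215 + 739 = 1954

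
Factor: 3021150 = 2^1*3^1*5^2* 11^1  *  1831^1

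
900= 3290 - 2390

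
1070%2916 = 1070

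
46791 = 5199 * 9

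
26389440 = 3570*7392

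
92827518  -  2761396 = 90066122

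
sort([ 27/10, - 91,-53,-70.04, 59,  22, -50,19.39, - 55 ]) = [ - 91,-70.04,-55, - 53,-50,  27/10,19.39, 22, 59] 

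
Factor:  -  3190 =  - 2^1*5^1*11^1 * 29^1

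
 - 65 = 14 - 79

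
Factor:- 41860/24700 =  - 5^( - 1)*7^1*19^(-1)*23^1 =- 161/95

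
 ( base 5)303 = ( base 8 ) 116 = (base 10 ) 78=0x4e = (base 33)2c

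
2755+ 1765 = 4520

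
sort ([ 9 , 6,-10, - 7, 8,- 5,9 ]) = [ - 10, - 7,  -  5,6,8, 9 , 9] 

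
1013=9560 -8547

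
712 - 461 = 251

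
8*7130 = 57040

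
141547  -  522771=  - 381224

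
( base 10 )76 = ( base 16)4c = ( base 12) 64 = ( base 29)2i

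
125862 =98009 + 27853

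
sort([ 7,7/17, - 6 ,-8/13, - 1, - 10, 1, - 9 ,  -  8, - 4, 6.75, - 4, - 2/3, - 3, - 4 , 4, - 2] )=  [ - 10, - 9, - 8, - 6, - 4, - 4, - 4, - 3, -2, - 1, - 2/3, - 8/13,7/17, 1, 4, 6.75,7 ] 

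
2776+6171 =8947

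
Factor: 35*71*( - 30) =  - 2^1*3^1*5^2*7^1 * 71^1 = -74550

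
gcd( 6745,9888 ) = 1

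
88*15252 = 1342176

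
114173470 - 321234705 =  - 207061235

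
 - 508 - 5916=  - 6424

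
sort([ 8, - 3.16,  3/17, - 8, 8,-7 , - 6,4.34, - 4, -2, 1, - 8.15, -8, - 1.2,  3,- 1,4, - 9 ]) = [ - 9 , - 8.15, - 8, - 8, - 7, - 6, - 4 ,  -  3.16, - 2, - 1.2, - 1, 3/17,1,3,4, 4.34, 8 , 8 ]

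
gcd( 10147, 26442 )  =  1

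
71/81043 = 71/81043 = 0.00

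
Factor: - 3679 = - 13^1*283^1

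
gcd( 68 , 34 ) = 34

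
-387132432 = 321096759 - 708229191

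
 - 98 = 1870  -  1968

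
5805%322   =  9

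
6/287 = 6/287 = 0.02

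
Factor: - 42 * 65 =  - 2^1*3^1*5^1*7^1*13^1 =-2730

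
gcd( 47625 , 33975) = 75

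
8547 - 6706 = 1841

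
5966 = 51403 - 45437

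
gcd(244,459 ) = 1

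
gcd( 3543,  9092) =1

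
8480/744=1060/93= 11.40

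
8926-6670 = 2256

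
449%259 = 190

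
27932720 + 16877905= 44810625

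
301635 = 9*33515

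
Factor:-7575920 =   -  2^4*5^1*11^1* 8609^1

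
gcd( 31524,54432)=12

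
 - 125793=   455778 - 581571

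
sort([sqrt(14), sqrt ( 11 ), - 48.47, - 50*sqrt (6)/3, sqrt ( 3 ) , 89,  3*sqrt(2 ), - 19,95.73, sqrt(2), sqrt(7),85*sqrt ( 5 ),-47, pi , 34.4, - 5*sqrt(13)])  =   [ - 48.47, - 47, - 50 * sqrt(6 )/3,  -  19, - 5*sqrt( 13 ), sqrt (2), sqrt (3 ),sqrt (7), pi, sqrt( 11), sqrt(14) , 3*sqrt(2),  34.4,89, 95.73, 85*sqrt( 5 )] 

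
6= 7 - 1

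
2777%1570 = 1207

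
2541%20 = 1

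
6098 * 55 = 335390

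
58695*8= 469560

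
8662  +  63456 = 72118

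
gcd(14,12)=2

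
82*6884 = 564488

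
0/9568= 0  =  0.00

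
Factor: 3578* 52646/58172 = 47091847/14543 = 11^1*1789^1 * 2393^1*14543^( - 1 ) 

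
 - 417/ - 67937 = 417/67937 = 0.01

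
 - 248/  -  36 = 62/9 = 6.89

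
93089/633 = 147 + 38/633  =  147.06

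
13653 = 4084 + 9569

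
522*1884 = 983448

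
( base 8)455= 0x12D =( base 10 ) 301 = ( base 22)DF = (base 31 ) 9m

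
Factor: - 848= - 2^4 * 53^1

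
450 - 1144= - 694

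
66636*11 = 732996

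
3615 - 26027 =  - 22412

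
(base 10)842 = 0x34a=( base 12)5A2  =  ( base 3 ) 1011012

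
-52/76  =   - 1 + 6/19   =  -0.68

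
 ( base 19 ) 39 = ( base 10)66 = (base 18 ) 3C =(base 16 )42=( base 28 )2A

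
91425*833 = 76157025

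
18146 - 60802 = -42656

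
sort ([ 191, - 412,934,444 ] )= [  -  412,191,444,934 ]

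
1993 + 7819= 9812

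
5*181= 905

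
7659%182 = 15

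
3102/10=310  +  1/5 = 310.20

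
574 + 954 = 1528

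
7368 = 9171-1803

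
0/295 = 0=0.00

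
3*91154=273462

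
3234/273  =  11 + 11/13 = 11.85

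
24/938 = 12/469 = 0.03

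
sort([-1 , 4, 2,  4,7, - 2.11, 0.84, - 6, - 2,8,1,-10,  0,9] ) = [ - 10, - 6,-2.11, - 2,  -  1, 0,0.84, 1,2,4, 4, 7,8, 9 ]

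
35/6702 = 35/6702 = 0.01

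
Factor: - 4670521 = -439^1*10639^1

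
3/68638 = 3/68638 = 0.00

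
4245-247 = 3998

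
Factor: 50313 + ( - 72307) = - 2^1*7^1*1571^1 =- 21994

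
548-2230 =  - 1682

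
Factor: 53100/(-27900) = - 31^( -1) * 59^1= -  59/31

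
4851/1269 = 3+ 116/141 =3.82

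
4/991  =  4/991 = 0.00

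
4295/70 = 61 + 5/14 = 61.36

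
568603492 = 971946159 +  - 403342667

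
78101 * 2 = 156202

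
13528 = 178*76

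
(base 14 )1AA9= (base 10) 4853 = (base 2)1001011110101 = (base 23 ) 940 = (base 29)5ma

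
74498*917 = 68314666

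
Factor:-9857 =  - 9857^1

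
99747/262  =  380 + 187/262=380.71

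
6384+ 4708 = 11092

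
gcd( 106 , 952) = 2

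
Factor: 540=2^2*3^3*5^1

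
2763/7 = 2763/7 = 394.71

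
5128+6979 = 12107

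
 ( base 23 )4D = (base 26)41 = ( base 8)151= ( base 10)105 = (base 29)3I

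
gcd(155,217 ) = 31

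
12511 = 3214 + 9297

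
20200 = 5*4040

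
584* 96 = 56064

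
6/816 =1/136 =0.01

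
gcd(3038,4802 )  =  98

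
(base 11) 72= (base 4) 1033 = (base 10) 79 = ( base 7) 142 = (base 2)1001111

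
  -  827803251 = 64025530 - 891828781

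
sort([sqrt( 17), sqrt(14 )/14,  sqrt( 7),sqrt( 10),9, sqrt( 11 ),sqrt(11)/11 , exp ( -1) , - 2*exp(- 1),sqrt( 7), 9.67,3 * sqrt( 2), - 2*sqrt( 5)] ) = [ - 2*  sqrt(5 ), - 2 * exp( - 1 ),sqrt( 14 )/14,sqrt(11) /11 , exp( - 1), sqrt (7)  ,  sqrt( 7 ), sqrt( 10 ), sqrt(11),sqrt ( 17), 3*sqrt (2 ),9,  9.67] 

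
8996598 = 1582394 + 7414204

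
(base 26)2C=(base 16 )40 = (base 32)20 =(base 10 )64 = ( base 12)54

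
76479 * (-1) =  - 76479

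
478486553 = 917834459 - 439347906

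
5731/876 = 6 + 475/876 = 6.54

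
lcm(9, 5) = 45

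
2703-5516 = -2813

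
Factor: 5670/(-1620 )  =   - 2^( - 1)* 7^1 =- 7/2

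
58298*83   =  4838734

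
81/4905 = 9/545 = 0.02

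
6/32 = 3/16= 0.19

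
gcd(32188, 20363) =1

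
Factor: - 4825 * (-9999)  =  3^2*5^2 * 11^1* 101^1 * 193^1 = 48245175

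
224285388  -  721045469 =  - 496760081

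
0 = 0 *7807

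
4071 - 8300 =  - 4229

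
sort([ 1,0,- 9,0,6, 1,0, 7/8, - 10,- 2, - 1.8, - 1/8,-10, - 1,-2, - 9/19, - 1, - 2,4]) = [ - 10, - 10, -9,-2, - 2,  -  2 , - 1.8, - 1,  -  1, - 9/19, - 1/8,  0,0,0,7/8,1,1, 4,6]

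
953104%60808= 40984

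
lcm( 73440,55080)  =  220320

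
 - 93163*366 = -34097658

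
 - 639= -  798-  - 159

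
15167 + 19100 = 34267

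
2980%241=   88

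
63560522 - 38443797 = 25116725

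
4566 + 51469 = 56035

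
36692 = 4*9173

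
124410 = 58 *2145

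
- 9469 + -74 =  -9543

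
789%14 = 5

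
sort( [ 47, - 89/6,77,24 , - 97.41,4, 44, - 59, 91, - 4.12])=[ - 97.41, - 59, - 89/6, - 4.12, 4,  24 , 44 , 47, 77, 91]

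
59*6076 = 358484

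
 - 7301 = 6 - 7307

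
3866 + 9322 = 13188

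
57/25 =2 + 7/25 =2.28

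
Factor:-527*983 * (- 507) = 3^1*13^2*17^1*31^1* 983^1= 262646787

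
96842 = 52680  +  44162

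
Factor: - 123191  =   - 123191^1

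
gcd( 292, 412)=4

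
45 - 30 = 15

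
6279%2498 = 1283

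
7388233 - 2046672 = 5341561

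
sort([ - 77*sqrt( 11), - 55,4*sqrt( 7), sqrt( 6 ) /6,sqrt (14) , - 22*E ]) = [-77*sqrt( 11), - 22*E,-55,  sqrt( 6)/6, sqrt(14),4*sqrt(7 ) ]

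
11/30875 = 11/30875 = 0.00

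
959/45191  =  959/45191 = 0.02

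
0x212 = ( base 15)255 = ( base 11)442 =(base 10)530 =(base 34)fk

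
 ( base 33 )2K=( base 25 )3B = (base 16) 56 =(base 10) 86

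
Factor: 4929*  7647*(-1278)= - 48170456514 = - 2^1*3^4*31^1*53^1*71^1 * 2549^1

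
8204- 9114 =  - 910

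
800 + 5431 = 6231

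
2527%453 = 262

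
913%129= 10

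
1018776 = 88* 11577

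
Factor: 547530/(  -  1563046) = - 3^1*5^1*18251^1*781523^(  -  1 ) =-273765/781523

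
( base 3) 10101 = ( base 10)91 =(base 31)2t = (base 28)37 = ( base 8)133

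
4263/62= 68+47/62=   68.76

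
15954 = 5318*3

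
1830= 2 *915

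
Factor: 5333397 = 3^1*1777799^1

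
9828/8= 1228 + 1/2 = 1228.50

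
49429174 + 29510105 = 78939279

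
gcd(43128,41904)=72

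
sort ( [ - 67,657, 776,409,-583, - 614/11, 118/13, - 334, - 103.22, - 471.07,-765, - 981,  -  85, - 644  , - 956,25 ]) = [ - 981, - 956,-765, - 644,-583 ,-471.07, - 334, - 103.22,-85, - 67 , - 614/11,118/13, 25,409,657,776]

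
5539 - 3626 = 1913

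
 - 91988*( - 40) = 3679520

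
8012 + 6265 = 14277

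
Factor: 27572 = 2^2 * 61^1 * 113^1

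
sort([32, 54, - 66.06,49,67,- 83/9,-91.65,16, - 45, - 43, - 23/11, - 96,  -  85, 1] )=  [ - 96, - 91.65,-85,-66.06, - 45, - 43,- 83/9,-23/11, 1, 16,32, 49,54,  67 ]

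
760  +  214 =974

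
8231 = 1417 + 6814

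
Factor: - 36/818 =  - 2^1*3^2* 409^( - 1) = - 18/409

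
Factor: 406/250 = 203/125 = 5^( - 3)*7^1*29^1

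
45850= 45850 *1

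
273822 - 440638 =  - 166816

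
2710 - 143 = 2567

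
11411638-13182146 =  - 1770508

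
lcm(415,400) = 33200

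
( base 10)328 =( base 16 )148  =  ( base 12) 234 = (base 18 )104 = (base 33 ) 9V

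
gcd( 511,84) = 7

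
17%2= 1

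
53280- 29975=23305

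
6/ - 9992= -3/4996  =  - 0.00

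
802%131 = 16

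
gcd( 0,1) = 1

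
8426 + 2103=10529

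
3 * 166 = 498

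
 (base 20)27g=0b1110111100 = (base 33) sw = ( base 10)956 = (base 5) 12311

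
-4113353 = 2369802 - 6483155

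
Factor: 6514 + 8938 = 15452 = 2^2*3863^1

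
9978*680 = 6785040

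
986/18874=493/9437 = 0.05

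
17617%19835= 17617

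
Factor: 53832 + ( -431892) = -2^2 * 3^1*5^1*6301^1=- 378060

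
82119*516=42373404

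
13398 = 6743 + 6655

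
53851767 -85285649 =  - 31433882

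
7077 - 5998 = 1079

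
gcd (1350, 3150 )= 450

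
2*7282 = 14564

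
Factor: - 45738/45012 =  - 2^(  -  1)*3^2*7^1*31^( - 1) = - 63/62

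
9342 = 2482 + 6860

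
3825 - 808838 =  - 805013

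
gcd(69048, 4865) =7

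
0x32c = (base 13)4A6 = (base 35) N7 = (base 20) 20c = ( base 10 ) 812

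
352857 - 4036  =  348821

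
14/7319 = 14/7319 = 0.00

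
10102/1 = 10102= 10102.00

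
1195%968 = 227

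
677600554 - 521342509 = 156258045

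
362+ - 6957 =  - 6595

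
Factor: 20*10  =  200  =  2^3*5^2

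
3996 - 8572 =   -  4576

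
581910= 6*96985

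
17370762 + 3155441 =20526203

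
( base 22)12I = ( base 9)666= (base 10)546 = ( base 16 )222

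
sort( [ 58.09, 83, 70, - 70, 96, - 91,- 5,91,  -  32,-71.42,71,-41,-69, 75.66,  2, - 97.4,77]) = [  -  97.4 , - 91, - 71.42,-70,-69, - 41,-32,  -  5,  2 , 58.09, 70, 71,75.66,77,83,91,  96] 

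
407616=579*704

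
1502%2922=1502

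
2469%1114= 241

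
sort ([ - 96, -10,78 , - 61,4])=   [ - 96, - 61,  -  10,  4 , 78]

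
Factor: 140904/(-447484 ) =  - 35226/111871  =  - 2^1*3^2*19^1* 103^1 * 111871^( - 1)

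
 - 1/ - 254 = 1/254 =0.00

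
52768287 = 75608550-22840263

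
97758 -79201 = 18557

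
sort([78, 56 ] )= [ 56,78 ]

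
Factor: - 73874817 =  - 3^2*43^1*190891^1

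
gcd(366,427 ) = 61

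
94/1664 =47/832=0.06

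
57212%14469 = 13805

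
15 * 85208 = 1278120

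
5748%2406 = 936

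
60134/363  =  165  +  239/363 = 165.66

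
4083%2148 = 1935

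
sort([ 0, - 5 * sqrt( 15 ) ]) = [ - 5*sqrt( 15), 0 ]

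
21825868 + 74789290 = 96615158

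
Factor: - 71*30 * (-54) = 2^2*3^4*5^1*71^1=115020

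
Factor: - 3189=  -  3^1*1063^1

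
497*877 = 435869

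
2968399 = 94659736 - 91691337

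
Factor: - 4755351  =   - 3^1* 37^1*42841^1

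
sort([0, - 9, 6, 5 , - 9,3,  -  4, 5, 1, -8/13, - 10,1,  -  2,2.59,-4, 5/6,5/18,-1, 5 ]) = [ - 10,-9, - 9, - 4, - 4, - 2, - 1,  -  8/13 , 0 , 5/18,5/6, 1, 1 , 2.59,  3, 5,5,5, 6 ] 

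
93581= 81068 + 12513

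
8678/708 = 12+91/354 = 12.26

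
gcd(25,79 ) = 1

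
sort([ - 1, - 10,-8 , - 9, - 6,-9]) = [ - 10, - 9, - 9, - 8,  -  6, - 1 ]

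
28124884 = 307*91612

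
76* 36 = 2736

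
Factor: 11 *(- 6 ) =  - 2^1*3^1*11^1 = -  66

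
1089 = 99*11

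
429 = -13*(- 33) 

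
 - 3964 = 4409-8373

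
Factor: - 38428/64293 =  - 52/87 = - 2^2*3^( -1)*13^1*29^( - 1)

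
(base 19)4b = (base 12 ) 73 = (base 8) 127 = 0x57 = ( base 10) 87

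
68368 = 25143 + 43225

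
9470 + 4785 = 14255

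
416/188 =104/47=2.21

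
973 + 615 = 1588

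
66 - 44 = 22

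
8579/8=1072 + 3/8 = 1072.38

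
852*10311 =8784972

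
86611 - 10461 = 76150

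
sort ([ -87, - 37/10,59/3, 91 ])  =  [ - 87, - 37/10, 59/3, 91]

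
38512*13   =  500656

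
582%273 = 36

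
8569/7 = 1224 + 1/7 = 1224.14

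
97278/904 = 107 + 275/452 = 107.61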